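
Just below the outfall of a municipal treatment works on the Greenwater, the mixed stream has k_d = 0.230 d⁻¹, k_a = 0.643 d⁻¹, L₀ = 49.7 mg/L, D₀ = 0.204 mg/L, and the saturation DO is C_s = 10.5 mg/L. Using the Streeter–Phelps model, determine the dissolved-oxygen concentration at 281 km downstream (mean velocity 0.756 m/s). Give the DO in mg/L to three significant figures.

DO ≈ 1.94 mg/L

Travel time t = x/v = 281 km / (0.756 m/s) = 281000 m / 0.756 m/s = 371700 s = 4.302 d.
k_d L₀/(k_a−k_d) = 0.230×49.7/(0.643−0.230) = 11.43/0.4130 = 27.68 mg/L.
e^(−k_d t) = e^(−0.230×4.302) = 0.3718; e^(−k_a t) = e^(−0.643×4.302) = 0.06290.
D = 27.68 × (0.3718 − 0.06290) + 0.204 × 0.06290 = 8.549 + 0.01283 = 8.562 mg/L.
DO = C_s − D = 10.5 − 8.562 = 1.938 mg/L.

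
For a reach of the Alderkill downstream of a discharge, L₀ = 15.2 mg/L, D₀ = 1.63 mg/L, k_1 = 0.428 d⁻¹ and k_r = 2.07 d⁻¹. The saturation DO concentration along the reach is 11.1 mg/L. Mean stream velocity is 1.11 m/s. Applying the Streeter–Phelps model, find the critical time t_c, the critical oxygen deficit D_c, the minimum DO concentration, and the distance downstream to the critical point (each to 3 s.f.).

t_c ≈ 0.637 d; D_c ≈ 2.39 mg/L; min DO ≈ 8.71 mg/L; x_c ≈ 61.1 km

t_c = [1/(k_r−k_1)] ln[(k_r/k_1)(1 − D₀(k_r−k_1)/(k_1 L₀))]
= [1/(2.07−0.428)] ln[(2.07/0.428)(1 − 1.63×1.642/(0.428×15.2))]
= (1/1.642) ln[4.836 × 0.5886] = 0.6090 × ln(2.847) = 0.6090 × 1.046 = 0.6371 d.
D_c = (k_1/k_r) L₀ e^(−k_1 t_c) = (0.428/2.07) × 15.2 × e^(−0.428×0.6371) = 0.2068 × 15.2 × 0.7613 = 2.393 mg/L.
Minimum DO = C_s − D_c = 11.1 − 2.393 = 8.707 mg/L.
x_c = v t_c = 1.11 m/s × 0.6371 d × 86400 s/d = 61100 m ≈ 61.1 km.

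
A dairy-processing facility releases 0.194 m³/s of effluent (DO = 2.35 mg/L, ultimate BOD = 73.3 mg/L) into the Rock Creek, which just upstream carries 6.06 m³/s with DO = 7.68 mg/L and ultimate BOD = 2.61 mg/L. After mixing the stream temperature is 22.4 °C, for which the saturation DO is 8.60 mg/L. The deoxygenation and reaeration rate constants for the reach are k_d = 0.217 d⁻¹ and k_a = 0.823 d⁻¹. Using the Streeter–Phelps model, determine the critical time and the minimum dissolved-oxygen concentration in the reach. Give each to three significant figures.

Mixed DO = (6.06×7.68 + 0.194×2.35)/(6.06+0.194) = 47.00/6.254 = 7.515 mg/L.
Mixed L₀ = (6.06×2.61 + 0.194×73.3)/(6.254) = 30.04/6.254 = 4.803 mg/L.
Initial deficit D₀ = C_s − DO₀ = 8.60 − 7.515 = 1.085 mg/L.
t_c = (1/0.6060) ln[(0.823/0.217)(1 − 1.085×0.6060/(0.217×4.803))] = 1.650 × ln(1.399) = 0.5543 d.
D_c = (0.217/0.823) × 4.803 × e^(−0.217×0.5543) = 0.2637 × 4.803 × 0.8867 = 1.123 mg/L.
Minimum DO = 8.60 − 1.123 = 7.477 mg/L.

t_c ≈ 0.554 d; minimum DO ≈ 7.48 mg/L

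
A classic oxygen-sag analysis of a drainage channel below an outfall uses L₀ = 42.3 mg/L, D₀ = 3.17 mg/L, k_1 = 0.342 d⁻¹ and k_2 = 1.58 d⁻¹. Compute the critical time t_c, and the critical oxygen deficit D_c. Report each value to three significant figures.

At the critical point dD/dt = 0, so k_1 L₀ e^(−k_1 t) = k_2 D. Substituting D(t) from the Streeter–Phelps equation and solving for t gives
t_c = ln[(k_2/k_1)(1 − D₀(k_2−k_1)/(k_1 L₀))] / (k_2−k_1).
Here k_2−k_1 = 1.238 d⁻¹ and 1 − D₀(k_2−k_1)/(k_1 L₀) = 1 − 3.17×1.238/(0.342×42.3) = 0.7287, so
t_c = ln(4.620 × 0.7287) / 1.238 = 1.214 / 1.238 = 0.9805 d.
D_c = (k_1/k_2) L₀ e^(−k_1 t_c) = (0.342/1.58) × 42.3 × e^(−0.342×0.9805) = 0.2165 × 42.3 × 0.7151 = 6.547 mg/L.

t_c ≈ 0.981 d; D_c ≈ 6.55 mg/L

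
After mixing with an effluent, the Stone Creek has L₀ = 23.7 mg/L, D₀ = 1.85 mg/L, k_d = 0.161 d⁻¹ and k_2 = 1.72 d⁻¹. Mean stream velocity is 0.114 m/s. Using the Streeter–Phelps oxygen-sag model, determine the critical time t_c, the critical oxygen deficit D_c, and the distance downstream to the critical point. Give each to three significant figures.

t_c ≈ 0.615 d; D_c ≈ 2.01 mg/L; x_c ≈ 6.06 km

With k_2/k_d = 10.68 and 1 − D₀(k_2−k_d)/(k_d L₀) = 0.2441,
t_c = ln(10.68 × 0.2441) / (1.72 − 0.161) = ln(2.608) / 1.559 = 0.9586/1.559 = 0.6149 d.
L(t_c) = L₀ e^(−k_d t_c) = 23.7 × 0.9057 = 21.47 mg/L, and at the critical point k_2 D_c = k_d L, so D_c = (0.161/1.72) × 21.47 = 2.009 mg/L.
x_c = v t_c = 0.114 m/s × 0.6149 d × 86400 s/d = 6057 m ≈ 6.06 km.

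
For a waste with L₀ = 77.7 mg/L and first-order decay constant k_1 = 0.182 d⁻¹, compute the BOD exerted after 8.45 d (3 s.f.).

y_t = L₀(1 − e^(−k_1 t)) = 77.7 × (1 − e^(−0.182×8.45))
= 77.7 × (1 − 0.2148) = 77.7 × 0.7852 = 61.01 mg/L.

y ≈ 61.0 mg/L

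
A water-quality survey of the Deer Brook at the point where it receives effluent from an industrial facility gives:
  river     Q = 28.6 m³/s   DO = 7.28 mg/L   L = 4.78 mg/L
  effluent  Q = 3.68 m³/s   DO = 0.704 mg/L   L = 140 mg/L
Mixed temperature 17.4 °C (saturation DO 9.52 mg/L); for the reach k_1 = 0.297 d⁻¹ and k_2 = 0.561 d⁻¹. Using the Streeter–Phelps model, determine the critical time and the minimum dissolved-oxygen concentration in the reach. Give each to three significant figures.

Mixed DO = (28.6×7.28 + 3.68×0.704)/(28.6+3.68) = 210.8/32.28 = 6.530 mg/L.
Mixed L₀ = (28.6×4.78 + 3.68×140)/(32.28) = 651.9/32.28 = 20.20 mg/L.
Initial deficit D₀ = C_s − DO₀ = 9.52 − 6.530 = 2.990 mg/L.
t_c = (1/0.2640) ln[(0.561/0.297)(1 − 2.990×0.2640/(0.297×20.20))] = 3.788 × ln(1.640) = 1.875 d.
D_c = (0.297/0.561) × 20.20 × e^(−0.297×1.875) = 0.5294 × 20.20 × 0.5731 = 6.127 mg/L.
Minimum DO = 9.52 − 6.127 = 3.393 mg/L.

t_c ≈ 1.87 d; minimum DO ≈ 3.39 mg/L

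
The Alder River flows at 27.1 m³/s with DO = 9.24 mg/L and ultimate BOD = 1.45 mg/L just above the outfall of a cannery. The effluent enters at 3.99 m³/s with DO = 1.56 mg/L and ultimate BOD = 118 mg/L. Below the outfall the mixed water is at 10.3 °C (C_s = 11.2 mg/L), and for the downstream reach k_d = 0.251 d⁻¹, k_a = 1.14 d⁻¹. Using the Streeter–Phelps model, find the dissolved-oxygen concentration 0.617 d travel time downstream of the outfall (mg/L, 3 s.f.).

DO ≈ 8.07 mg/L

Mixed DO = (27.1×9.24 + 3.99×1.56)/(27.1+3.99) = 256.6/31.09 = 8.254 mg/L.
Mixed L₀ = (27.1×1.45 + 3.99×118)/(31.09) = 510.1/31.09 = 16.41 mg/L.
Initial deficit D₀ = C_s − DO₀ = 11.2 − 8.254 = 2.946 mg/L.
D(0.617) = [0.251×16.41/(1.14−0.251)](e^(−0.251×0.617) − e^(−1.14×0.617)) + 2.946 e^(−1.14×0.617)
= 4.633 × (0.8565 − 0.4949) + 2.946 × 0.4949 = 3.133 mg/L.
DO = 11.2 − 3.133 = 8.067 mg/L.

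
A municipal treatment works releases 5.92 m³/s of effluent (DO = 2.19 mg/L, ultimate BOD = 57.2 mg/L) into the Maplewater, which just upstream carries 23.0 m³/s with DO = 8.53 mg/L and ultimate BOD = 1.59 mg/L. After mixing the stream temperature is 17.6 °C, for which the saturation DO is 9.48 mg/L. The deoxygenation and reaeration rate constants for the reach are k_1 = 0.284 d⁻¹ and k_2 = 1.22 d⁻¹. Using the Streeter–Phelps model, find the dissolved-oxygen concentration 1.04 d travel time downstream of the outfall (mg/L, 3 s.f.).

DO ≈ 7.03 mg/L

Mixed DO = (23.0×8.53 + 5.92×2.19)/(23.0+5.92) = 209.2/28.92 = 7.232 mg/L.
Mixed L₀ = (23.0×1.59 + 5.92×57.2)/(28.92) = 375.2/28.92 = 12.97 mg/L.
Initial deficit D₀ = C_s − DO₀ = 9.48 − 7.232 = 2.248 mg/L.
D(1.04) = [0.284×12.97/(1.22−0.284)](e^(−0.284×1.04) − e^(−1.22×1.04)) + 2.248 e^(−1.22×1.04)
= 3.936 × (0.7443 − 0.2812) + 2.248 × 0.2812 = 2.455 mg/L.
DO = 9.48 − 2.455 = 7.025 mg/L.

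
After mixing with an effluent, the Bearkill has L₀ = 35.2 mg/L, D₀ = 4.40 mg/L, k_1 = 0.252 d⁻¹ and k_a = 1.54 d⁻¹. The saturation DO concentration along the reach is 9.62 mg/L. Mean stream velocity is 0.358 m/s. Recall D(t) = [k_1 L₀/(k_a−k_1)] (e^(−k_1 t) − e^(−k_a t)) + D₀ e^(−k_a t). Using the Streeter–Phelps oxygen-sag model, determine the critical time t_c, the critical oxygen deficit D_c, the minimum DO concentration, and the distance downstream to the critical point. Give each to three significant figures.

t_c = [1/(k_a−k_1)] ln[(k_a/k_1)(1 − D₀(k_a−k_1)/(k_1 L₀))]
= [1/(1.54−0.252)] ln[(1.54/0.252)(1 − 4.40×1.288/(0.252×35.2))]
= (1/1.288) ln[6.111 × 0.3611] = 0.7764 × ln(2.207) = 0.7764 × 0.7915 = 0.6145 d.
D_c = (k_1/k_a) L₀ e^(−k_1 t_c) = (0.252/1.54) × 35.2 × e^(−0.252×0.6145) = 0.1636 × 35.2 × 0.8565 = 4.934 mg/L.
Minimum DO = C_s − D_c = 9.62 − 4.934 = 4.686 mg/L.
x_c = v t_c = 0.358 m/s × 0.6145 d × 86400 s/d = 19010 m ≈ 19.0 km.

t_c ≈ 0.615 d; D_c ≈ 4.93 mg/L; min DO ≈ 4.69 mg/L; x_c ≈ 19.0 km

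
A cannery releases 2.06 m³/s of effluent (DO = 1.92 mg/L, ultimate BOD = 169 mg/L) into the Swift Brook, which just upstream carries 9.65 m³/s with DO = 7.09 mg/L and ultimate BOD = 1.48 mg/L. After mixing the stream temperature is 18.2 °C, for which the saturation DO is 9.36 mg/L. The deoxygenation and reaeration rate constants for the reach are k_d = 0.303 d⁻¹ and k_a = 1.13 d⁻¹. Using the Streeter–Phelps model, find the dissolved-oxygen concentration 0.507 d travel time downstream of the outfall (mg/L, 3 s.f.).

Mixed DO = (9.65×7.09 + 2.06×1.92)/(9.65+2.06) = 72.37/11.71 = 6.181 mg/L.
Mixed L₀ = (9.65×1.48 + 2.06×169)/(11.71) = 362.4/11.71 = 30.95 mg/L.
Initial deficit D₀ = C_s − DO₀ = 9.36 − 6.181 = 3.179 mg/L.
D(0.507) = [0.303×30.95/(1.13−0.303)](e^(−0.303×0.507) − e^(−1.13×0.507)) + 3.179 e^(−1.13×0.507)
= 11.34 × (0.8576 − 0.5639) + 3.179 × 0.5639 = 5.123 mg/L.
DO = 9.36 − 5.123 = 4.237 mg/L.

DO ≈ 4.24 mg/L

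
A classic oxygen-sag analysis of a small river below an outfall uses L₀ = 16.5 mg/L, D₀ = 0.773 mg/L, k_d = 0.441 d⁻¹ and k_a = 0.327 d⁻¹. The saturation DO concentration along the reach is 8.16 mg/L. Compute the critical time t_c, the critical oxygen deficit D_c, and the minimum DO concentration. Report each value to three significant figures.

t_c = [1/(k_a−k_d)] ln[(k_a/k_d)(1 − D₀(k_a−k_d)/(k_d L₀))]
= [1/(0.327−0.441)] ln[(0.327/0.441)(1 − 0.773×-0.1140/(0.441×16.5))]
= (1/-0.1140) ln[0.7415 × 1.012] = -8.772 × ln(0.7505) = -8.772 × -0.2870 = 2.518 d.
D_c = (k_d/k_a) L₀ e^(−k_d t_c) = (0.441/0.327) × 16.5 × e^(−0.441×2.518) = 1.349 × 16.5 × 0.3294 = 7.330 mg/L.
Minimum DO = C_s − D_c = 8.16 − 7.330 = 0.8296 mg/L.

t_c ≈ 2.52 d; D_c ≈ 7.33 mg/L; min DO ≈ 0.830 mg/L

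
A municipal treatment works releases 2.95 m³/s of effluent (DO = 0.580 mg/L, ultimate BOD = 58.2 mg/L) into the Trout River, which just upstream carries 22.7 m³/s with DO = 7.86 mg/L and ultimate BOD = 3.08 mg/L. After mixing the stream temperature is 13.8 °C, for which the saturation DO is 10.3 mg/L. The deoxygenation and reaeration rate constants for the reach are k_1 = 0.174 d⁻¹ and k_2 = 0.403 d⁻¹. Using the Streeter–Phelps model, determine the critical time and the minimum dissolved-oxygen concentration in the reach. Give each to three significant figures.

Mixed DO = (22.7×7.86 + 2.95×0.580)/(22.7+2.95) = 180.1/25.65 = 7.023 mg/L.
Mixed L₀ = (22.7×3.08 + 2.95×58.2)/(25.65) = 241.6/25.65 = 9.419 mg/L.
Initial deficit D₀ = C_s − DO₀ = 10.3 − 7.023 = 3.277 mg/L.
t_c = (1/0.2290) ln[(0.403/0.174)(1 − 3.277×0.2290/(0.174×9.419))] = 4.367 × ln(1.256) = 0.9937 d.
D_c = (0.174/0.403) × 9.419 × e^(−0.174×0.9937) = 0.4318 × 9.419 × 0.8412 = 3.421 mg/L.
Minimum DO = 10.3 − 3.421 = 6.879 mg/L.

t_c ≈ 0.994 d; minimum DO ≈ 6.88 mg/L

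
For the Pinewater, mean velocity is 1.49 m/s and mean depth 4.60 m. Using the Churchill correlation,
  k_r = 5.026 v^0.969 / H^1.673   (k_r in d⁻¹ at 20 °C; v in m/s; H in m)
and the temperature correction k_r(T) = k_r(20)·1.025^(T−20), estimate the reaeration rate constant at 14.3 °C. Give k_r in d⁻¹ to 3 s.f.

k_r(20) = 5.026 × 1.49^0.969 / 4.60^1.673 = 5.026 × 1.472 / 12.85 = 0.5758 d⁻¹.
k_r(14.3) = 0.5758 × 1.025^(14.3−20) = 0.5758 × 0.8687 = 0.5002 d⁻¹.

k_r ≈ 0.500 d⁻¹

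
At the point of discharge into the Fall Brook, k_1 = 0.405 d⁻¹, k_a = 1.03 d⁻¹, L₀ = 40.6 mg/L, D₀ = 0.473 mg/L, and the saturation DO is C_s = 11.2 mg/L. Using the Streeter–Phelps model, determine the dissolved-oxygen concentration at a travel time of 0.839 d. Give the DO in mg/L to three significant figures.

DO ≈ 3.36 mg/L

k_1 L₀/(k_a−k_1) = 0.405×40.6/(1.03−0.405) = 16.44/0.6250 = 26.31 mg/L.
e^(−k_1 t) = e^(−0.405×0.8390) = 0.7119; e^(−k_a t) = e^(−1.03×0.8390) = 0.4214.
D = 26.31 × (0.7119 − 0.4214) + 0.473 × 0.4214 = 7.643 + 0.1993 = 7.842 mg/L.
DO = C_s − D = 11.2 − 7.842 = 3.358 mg/L.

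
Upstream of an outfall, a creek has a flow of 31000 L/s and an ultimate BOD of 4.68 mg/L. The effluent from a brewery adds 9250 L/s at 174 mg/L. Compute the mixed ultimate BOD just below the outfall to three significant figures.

43.6 mg/L

Flow-weighted mixing: C = (Q_r C_r + Q_w C_w)/(Q_r + Q_w)
= (31000×4.68 + 9250×174)/(31000 + 9250) = 1.755×10^6/40250 = 43.59 mg/L.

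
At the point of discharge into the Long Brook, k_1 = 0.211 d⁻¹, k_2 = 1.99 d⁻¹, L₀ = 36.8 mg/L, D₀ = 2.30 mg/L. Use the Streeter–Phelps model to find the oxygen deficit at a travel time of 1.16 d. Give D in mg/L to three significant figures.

k_1 L₀/(k_2−k_1) = 0.211×36.8/(1.99−0.211) = 7.765/1.779 = 4.365 mg/L.
e^(−k_1 t) = e^(−0.211×1.160) = 0.7829; e^(−k_2 t) = e^(−1.99×1.160) = 0.09942.
D = 4.365 × (0.7829 − 0.09942) + 2.30 × 0.09942 = 2.983 + 0.2287 = 3.212 mg/L.

D ≈ 3.21 mg/L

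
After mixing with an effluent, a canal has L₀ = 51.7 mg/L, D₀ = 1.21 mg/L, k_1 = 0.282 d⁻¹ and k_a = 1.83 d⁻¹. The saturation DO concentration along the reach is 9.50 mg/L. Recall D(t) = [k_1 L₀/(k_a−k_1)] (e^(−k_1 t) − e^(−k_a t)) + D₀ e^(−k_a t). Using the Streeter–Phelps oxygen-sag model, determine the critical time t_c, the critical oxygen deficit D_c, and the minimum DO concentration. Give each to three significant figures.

t_c ≈ 1.12 d; D_c ≈ 5.81 mg/L; min DO ≈ 3.69 mg/L

t_c = [1/(k_a−k_1)] ln[(k_a/k_1)(1 − D₀(k_a−k_1)/(k_1 L₀))]
= [1/(1.83−0.282)] ln[(1.83/0.282)(1 − 1.21×1.548/(0.282×51.7))]
= (1/1.548) ln[6.489 × 0.8715] = 0.6460 × ln(5.656) = 0.6460 × 1.733 = 1.119 d.
L(t_c) = L₀ e^(−k_1 t_c) = 51.7 × 0.7293 = 37.71 mg/L, and at the critical point k_a D_c = k_1 L, so D_c = (0.282/1.83) × 37.71 = 5.810 mg/L.
Minimum DO = C_s − D_c = 9.50 − 5.810 = 3.690 mg/L.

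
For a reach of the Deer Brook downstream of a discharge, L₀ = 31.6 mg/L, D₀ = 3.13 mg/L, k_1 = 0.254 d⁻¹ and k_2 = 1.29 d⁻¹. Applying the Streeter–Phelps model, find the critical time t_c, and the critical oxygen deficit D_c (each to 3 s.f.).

t_c ≈ 1.07 d; D_c ≈ 4.74 mg/L

With k_2/k_1 = 5.079 and 1 − D₀(k_2−k_1)/(k_1 L₀) = 0.5960,
t_c = ln(5.079 × 0.5960) / (1.29 − 0.254) = ln(3.027) / 1.036 = 1.108/1.036 = 1.069 d.
D_c = (k_1/k_2) L₀ e^(−k_1 t_c) = (0.254/1.29) × 31.6 × e^(−0.254×1.069) = 0.1969 × 31.6 × 0.7622 = 4.742 mg/L.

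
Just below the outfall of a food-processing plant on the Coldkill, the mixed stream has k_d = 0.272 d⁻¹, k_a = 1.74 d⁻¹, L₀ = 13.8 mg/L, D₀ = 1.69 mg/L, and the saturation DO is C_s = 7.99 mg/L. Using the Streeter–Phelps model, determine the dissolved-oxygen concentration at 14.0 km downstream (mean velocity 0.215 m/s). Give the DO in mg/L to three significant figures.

Travel time t = x/v = 14.0 km / (0.215 m/s) = 14000 m / 0.215 m/s = 65120 s = 0.7537 d.
k_d L₀/(k_a−k_d) = 0.272×13.8/(1.74−0.272) = 3.754/1.468 = 2.557 mg/L.
e^(−k_d t) = e^(−0.272×0.7537) = 0.8147; e^(−k_a t) = e^(−1.74×0.7537) = 0.2695.
D = 2.557 × (0.8147 − 0.2695) + 1.69 × 0.2695 = 1.394 + 0.4554 = 1.849 mg/L.
DO = C_s − D = 7.99 − 1.849 = 6.141 mg/L.

DO ≈ 6.14 mg/L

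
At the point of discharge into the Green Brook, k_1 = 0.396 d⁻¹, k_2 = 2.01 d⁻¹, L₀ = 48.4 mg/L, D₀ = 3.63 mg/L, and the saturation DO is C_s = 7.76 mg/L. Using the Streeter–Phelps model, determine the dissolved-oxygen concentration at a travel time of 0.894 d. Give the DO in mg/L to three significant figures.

k_1 L₀/(k_2−k_1) = 0.396×48.4/(2.01−0.396) = 19.17/1.614 = 11.88 mg/L.
e^(−k_1 t) = e^(−0.396×0.8940) = 0.7019; e^(−k_2 t) = e^(−2.01×0.8940) = 0.1658.
D = 11.88 × (0.7019 − 0.1658) + 3.63 × 0.1658 = 6.366 + 0.6019 = 6.968 mg/L.
DO = C_s − D = 7.76 − 6.968 = 0.7925 mg/L.

DO ≈ 0.792 mg/L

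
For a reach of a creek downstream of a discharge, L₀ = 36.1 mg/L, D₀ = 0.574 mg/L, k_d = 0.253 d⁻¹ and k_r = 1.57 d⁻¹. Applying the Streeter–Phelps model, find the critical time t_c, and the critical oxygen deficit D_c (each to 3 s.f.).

t_c ≈ 1.32 d; D_c ≈ 4.17 mg/L

t_c = [1/(k_r−k_d)] ln[(k_r/k_d)(1 − D₀(k_r−k_d)/(k_d L₀))]
= [1/(1.57−0.253)] ln[(1.57/0.253)(1 − 0.574×1.317/(0.253×36.1))]
= (1/1.317) ln[6.206 × 0.9172] = 0.7593 × ln(5.692) = 0.7593 × 1.739 = 1.320 d.
D_c = (k_d/k_r) L₀ e^(−k_d t_c) = (0.253/1.57) × 36.1 × e^(−0.253×1.320) = 0.1611 × 36.1 × 0.7160 = 4.165 mg/L.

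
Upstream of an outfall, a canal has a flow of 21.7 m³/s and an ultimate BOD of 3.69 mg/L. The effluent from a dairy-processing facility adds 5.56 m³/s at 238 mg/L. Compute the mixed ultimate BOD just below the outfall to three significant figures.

Flow-weighted mixing: C = (Q_r C_r + Q_w C_w)/(Q_r + Q_w)
= (21.7×3.69 + 5.56×238)/(21.7 + 5.56) = 1403/27.26 = 51.48 mg/L.

51.5 mg/L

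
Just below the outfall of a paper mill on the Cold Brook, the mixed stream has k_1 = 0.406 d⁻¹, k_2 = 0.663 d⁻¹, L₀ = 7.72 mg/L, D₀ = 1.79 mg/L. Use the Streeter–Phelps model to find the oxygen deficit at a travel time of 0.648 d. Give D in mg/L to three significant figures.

D ≈ 2.60 mg/L

k_1 L₀/(k_2−k_1) = 0.406×7.72/(0.663−0.406) = 3.134/0.2570 = 12.20 mg/L.
e^(−k_1 t) = e^(−0.406×0.6480) = 0.7687; e^(−k_2 t) = e^(−0.663×0.6480) = 0.6508.
D = 12.20 × (0.7687 − 0.6508) + 1.79 × 0.6508 = 1.438 + 1.165 = 2.603 mg/L.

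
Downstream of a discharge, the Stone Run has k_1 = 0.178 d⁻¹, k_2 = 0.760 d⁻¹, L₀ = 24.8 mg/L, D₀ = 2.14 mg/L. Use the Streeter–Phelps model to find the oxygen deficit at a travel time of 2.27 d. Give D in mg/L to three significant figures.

D ≈ 4.09 mg/L

k_1 L₀/(k_2−k_1) = 0.178×24.8/(0.760−0.178) = 4.414/0.5820 = 7.585 mg/L.
e^(−k_1 t) = e^(−0.178×2.270) = 0.6676; e^(−k_2 t) = e^(−0.760×2.270) = 0.1781.
D = 7.585 × (0.6676 − 0.1781) + 2.14 × 0.1781 = 3.713 + 0.3812 = 4.094 mg/L.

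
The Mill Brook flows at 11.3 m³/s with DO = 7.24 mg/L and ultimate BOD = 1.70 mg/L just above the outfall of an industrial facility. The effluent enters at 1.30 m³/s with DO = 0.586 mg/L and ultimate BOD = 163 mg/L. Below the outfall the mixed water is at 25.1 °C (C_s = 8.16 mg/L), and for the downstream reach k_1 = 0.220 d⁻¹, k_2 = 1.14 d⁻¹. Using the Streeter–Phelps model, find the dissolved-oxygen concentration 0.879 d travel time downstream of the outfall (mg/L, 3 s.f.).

DO ≈ 5.57 mg/L

Mixed DO = (11.3×7.24 + 1.30×0.586)/(11.3+1.30) = 82.57/12.60 = 6.553 mg/L.
Mixed L₀ = (11.3×1.70 + 1.30×163)/(12.60) = 231.1/12.60 = 18.34 mg/L.
Initial deficit D₀ = C_s − DO₀ = 8.16 − 6.553 = 1.607 mg/L.
D(0.879) = [0.220×18.34/(1.14−0.220)](e^(−0.220×0.879) − e^(−1.14×0.879)) + 1.607 e^(−1.14×0.879)
= 4.386 × (0.8242 − 0.3671) + 1.607 × 0.3671 = 2.594 mg/L.
DO = 8.16 − 2.594 = 5.566 mg/L.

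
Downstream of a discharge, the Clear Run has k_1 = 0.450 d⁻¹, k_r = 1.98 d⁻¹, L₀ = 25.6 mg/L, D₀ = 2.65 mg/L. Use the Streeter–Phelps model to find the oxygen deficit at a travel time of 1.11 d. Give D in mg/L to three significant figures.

D ≈ 4.03 mg/L

k_1 L₀/(k_r−k_1) = 0.450×25.6/(1.98−0.450) = 11.52/1.530 = 7.529 mg/L.
e^(−k_1 t) = e^(−0.450×1.110) = 0.6068; e^(−k_r t) = e^(−1.98×1.110) = 0.1110.
D = 7.529 × (0.6068 − 0.1110) + 2.65 × 0.1110 = 3.733 + 0.2943 = 4.027 mg/L.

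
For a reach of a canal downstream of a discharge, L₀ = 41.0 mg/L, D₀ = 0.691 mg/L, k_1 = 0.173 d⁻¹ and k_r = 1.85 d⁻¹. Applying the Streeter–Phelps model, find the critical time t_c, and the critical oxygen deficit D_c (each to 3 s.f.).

t_c = [1/(k_r−k_1)] ln[(k_r/k_1)(1 − D₀(k_r−k_1)/(k_1 L₀))]
= [1/(1.85−0.173)] ln[(1.85/0.173)(1 − 0.691×1.677/(0.173×41.0))]
= (1/1.677) ln[10.69 × 0.8366] = 0.5963 × ln(8.947) = 0.5963 × 2.191 = 1.307 d.
D_c = (k_1/k_r) L₀ e^(−k_1 t_c) = (0.173/1.85) × 41.0 × e^(−0.173×1.307) = 0.09351 × 41.0 × 0.7977 = 3.058 mg/L.

t_c ≈ 1.31 d; D_c ≈ 3.06 mg/L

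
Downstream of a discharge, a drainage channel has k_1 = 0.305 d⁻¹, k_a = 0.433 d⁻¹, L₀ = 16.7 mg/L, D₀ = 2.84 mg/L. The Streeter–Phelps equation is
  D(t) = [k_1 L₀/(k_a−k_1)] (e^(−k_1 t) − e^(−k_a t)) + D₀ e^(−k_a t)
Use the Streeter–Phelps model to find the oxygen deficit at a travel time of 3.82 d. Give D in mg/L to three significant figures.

D ≈ 5.34 mg/L

k_1 L₀/(k_a−k_1) = 0.305×16.7/(0.433−0.305) = 5.093/0.1280 = 39.79 mg/L.
e^(−k_1 t) = e^(−0.305×3.820) = 0.3119; e^(−k_a t) = e^(−0.433×3.820) = 0.1913.
D = 39.79 × (0.3119 − 0.1913) + 2.84 × 0.1913 = 4.800 + 0.5432 = 5.343 mg/L.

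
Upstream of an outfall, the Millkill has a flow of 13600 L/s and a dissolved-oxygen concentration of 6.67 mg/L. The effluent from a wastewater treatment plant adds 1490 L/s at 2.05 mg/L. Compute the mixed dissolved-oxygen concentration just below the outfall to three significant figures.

6.21 mg/L

Flow-weighted mixing: C = (Q_r C_r + Q_w C_w)/(Q_r + Q_w)
= (13600×6.67 + 1490×2.05)/(13600 + 1490) = 93770/15090 = 6.214 mg/L.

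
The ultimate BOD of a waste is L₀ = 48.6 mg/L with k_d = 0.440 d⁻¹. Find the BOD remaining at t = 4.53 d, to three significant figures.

L_t = L₀ e^(−k_d t) = 48.6 × e^(−0.440×4.53) = 48.6 × 0.1363 = 6.622 mg/L.

L ≈ 6.62 mg/L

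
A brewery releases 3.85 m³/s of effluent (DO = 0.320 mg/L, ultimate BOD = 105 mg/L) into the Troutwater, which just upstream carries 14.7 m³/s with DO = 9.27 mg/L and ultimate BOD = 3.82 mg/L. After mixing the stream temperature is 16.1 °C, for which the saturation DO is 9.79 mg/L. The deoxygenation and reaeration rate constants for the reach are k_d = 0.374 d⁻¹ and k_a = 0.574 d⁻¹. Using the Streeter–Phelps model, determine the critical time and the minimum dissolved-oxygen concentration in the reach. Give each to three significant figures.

Mixed DO = (14.7×9.27 + 3.85×0.320)/(14.7+3.85) = 137.5/18.55 = 7.412 mg/L.
Mixed L₀ = (14.7×3.82 + 3.85×105)/(18.55) = 460.4/18.55 = 24.82 mg/L.
Initial deficit D₀ = C_s − DO₀ = 9.79 − 7.412 = 2.378 mg/L.
t_c = (1/0.2000) ln[(0.574/0.374)(1 − 2.378×0.2000/(0.374×24.82))] = 5.000 × ln(1.456) = 1.879 d.
D_c = (0.374/0.574) × 24.82 × e^(−0.374×1.879) = 0.6516 × 24.82 × 0.4952 = 8.009 mg/L.
Minimum DO = 9.79 − 8.009 = 1.781 mg/L.

t_c ≈ 1.88 d; minimum DO ≈ 1.78 mg/L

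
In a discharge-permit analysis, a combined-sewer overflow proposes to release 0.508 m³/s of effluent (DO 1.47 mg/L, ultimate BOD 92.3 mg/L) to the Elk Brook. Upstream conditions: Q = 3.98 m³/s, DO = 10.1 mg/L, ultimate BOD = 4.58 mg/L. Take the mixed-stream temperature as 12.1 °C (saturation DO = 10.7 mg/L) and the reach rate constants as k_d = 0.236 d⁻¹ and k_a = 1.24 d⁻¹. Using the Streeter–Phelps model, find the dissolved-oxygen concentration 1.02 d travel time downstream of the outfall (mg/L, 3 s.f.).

DO ≈ 8.54 mg/L

Mixed DO = (3.98×10.1 + 0.508×1.47)/(3.98+0.508) = 40.94/4.488 = 9.123 mg/L.
Mixed L₀ = (3.98×4.58 + 0.508×92.3)/(4.488) = 65.12/4.488 = 14.51 mg/L.
Initial deficit D₀ = C_s − DO₀ = 10.7 − 9.123 = 1.577 mg/L.
D(1.02) = [0.236×14.51/(1.24−0.236)](e^(−0.236×1.02) − e^(−1.24×1.02)) + 1.577 e^(−1.24×1.02)
= 3.411 × (0.7861 − 0.2823) + 1.577 × 0.2823 = 2.163 mg/L.
DO = 10.7 − 2.163 = 8.537 mg/L.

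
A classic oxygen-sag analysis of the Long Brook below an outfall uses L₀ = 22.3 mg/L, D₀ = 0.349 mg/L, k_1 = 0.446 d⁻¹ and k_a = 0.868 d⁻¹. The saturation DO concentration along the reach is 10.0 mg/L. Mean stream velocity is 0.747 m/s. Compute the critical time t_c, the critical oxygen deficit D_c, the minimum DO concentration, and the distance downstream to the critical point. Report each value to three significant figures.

t_c ≈ 1.54 d; D_c ≈ 5.76 mg/L; min DO ≈ 4.24 mg/L; x_c ≈ 99.6 km

At the critical point dD/dt = 0, so k_1 L₀ e^(−k_1 t) = k_a D. Substituting D(t) from the Streeter–Phelps equation and solving for t gives
t_c = ln[(k_a/k_1)(1 − D₀(k_a−k_1)/(k_1 L₀))] / (k_a−k_1).
Here k_a−k_1 = 0.4220 d⁻¹ and 1 − D₀(k_a−k_1)/(k_1 L₀) = 1 − 0.349×0.4220/(0.446×22.3) = 0.9852, so
t_c = ln(1.946 × 0.9852) / 0.4220 = 0.6510 / 0.4220 = 1.543 d.
D_c = (k_1/k_a) L₀ e^(−k_1 t_c) = (0.446/0.868) × 22.3 × e^(−0.446×1.543) = 0.5138 × 22.3 × 0.5026 = 5.759 mg/L.
Minimum DO = C_s − D_c = 10.0 − 5.759 = 4.241 mg/L.
x_c = v t_c = 0.747 m/s × 1.543 d × 86400 s/d = 99560 m ≈ 99.6 km.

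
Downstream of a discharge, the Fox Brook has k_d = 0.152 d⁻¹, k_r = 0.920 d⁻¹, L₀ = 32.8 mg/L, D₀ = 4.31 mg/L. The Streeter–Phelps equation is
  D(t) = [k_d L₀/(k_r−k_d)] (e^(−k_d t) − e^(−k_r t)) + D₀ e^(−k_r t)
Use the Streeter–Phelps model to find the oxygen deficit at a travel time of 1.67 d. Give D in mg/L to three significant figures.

D ≈ 4.57 mg/L

k_d L₀/(k_r−k_d) = 0.152×32.8/(0.920−0.152) = 4.986/0.7680 = 6.492 mg/L.
e^(−k_d t) = e^(−0.152×1.670) = 0.7758; e^(−k_r t) = e^(−0.920×1.670) = 0.2152.
D = 6.492 × (0.7758 − 0.2152) + 4.31 × 0.2152 = 3.640 + 0.9273 = 4.567 mg/L.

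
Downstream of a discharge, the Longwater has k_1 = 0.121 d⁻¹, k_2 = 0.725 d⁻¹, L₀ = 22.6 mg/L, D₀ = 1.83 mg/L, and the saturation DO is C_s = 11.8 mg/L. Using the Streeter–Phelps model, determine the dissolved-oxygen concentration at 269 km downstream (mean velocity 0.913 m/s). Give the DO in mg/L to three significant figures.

Travel time t = x/v = 269 km / (0.913 m/s) = 269000 m / 0.913 m/s = 294600 s = 3.410 d.
k_1 L₀/(k_2−k_1) = 0.121×22.6/(0.725−0.121) = 2.735/0.6040 = 4.527 mg/L.
e^(−k_1 t) = e^(−0.121×3.410) = 0.6619; e^(−k_2 t) = e^(−0.725×3.410) = 0.08439.
D = 4.527 × (0.6619 − 0.08439) + 1.83 × 0.08439 = 2.615 + 0.1544 = 2.769 mg/L.
DO = C_s − D = 11.8 − 2.769 = 9.031 mg/L.

DO ≈ 9.03 mg/L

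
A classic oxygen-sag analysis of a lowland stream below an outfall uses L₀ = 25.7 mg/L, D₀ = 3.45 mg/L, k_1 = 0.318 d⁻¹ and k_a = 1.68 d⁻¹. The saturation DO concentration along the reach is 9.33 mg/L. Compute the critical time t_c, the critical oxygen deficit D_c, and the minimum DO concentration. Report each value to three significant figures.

t_c ≈ 0.594 d; D_c ≈ 4.03 mg/L; min DO ≈ 5.30 mg/L

t_c = [1/(k_a−k_1)] ln[(k_a/k_1)(1 − D₀(k_a−k_1)/(k_1 L₀))]
= [1/(1.68−0.318)] ln[(1.68/0.318)(1 − 3.45×1.362/(0.318×25.7))]
= (1/1.362) ln[5.283 × 0.4250] = 0.7342 × ln(2.246) = 0.7342 × 0.8089 = 0.5939 d.
D_c = (k_1/k_a) L₀ e^(−k_1 t_c) = (0.318/1.68) × 25.7 × e^(−0.318×0.5939) = 0.1893 × 25.7 × 0.8279 = 4.027 mg/L.
Minimum DO = C_s − D_c = 9.33 − 4.027 = 5.303 mg/L.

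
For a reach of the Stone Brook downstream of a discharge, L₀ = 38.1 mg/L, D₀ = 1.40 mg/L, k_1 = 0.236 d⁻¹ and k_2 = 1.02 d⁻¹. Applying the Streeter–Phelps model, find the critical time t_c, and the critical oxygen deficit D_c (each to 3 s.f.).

t_c ≈ 1.70 d; D_c ≈ 5.90 mg/L

At the critical point dD/dt = 0, so k_1 L₀ e^(−k_1 t) = k_2 D. Substituting D(t) from the Streeter–Phelps equation and solving for t gives
t_c = ln[(k_2/k_1)(1 − D₀(k_2−k_1)/(k_1 L₀))] / (k_2−k_1).
Here k_2−k_1 = 0.7840 d⁻¹ and 1 − D₀(k_2−k_1)/(k_1 L₀) = 1 − 1.40×0.7840/(0.236×38.1) = 0.8779, so
t_c = ln(4.322 × 0.8779) / 0.7840 = 1.334 / 0.7840 = 1.701 d.
D_c = (k_1/k_2) L₀ e^(−k_1 t_c) = (0.236/1.02) × 38.1 × e^(−0.236×1.701) = 0.2314 × 38.1 × 0.6694 = 5.901 mg/L.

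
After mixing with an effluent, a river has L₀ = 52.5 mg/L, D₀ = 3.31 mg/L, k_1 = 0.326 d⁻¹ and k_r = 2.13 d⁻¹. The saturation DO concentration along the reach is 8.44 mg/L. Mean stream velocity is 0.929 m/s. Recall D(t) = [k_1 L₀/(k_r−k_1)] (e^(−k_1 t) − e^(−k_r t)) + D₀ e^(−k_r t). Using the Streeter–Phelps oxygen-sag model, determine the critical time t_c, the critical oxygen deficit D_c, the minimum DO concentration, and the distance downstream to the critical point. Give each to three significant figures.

With k_r/k_1 = 6.534 and 1 − D₀(k_r−k_1)/(k_1 L₀) = 0.6511,
t_c = ln(6.534 × 0.6511) / (2.13 − 0.326) = ln(4.254) / 1.804 = 1.448/1.804 = 0.8026 d.
L(t_c) = L₀ e^(−k_1 t_c) = 52.5 × 0.7698 = 40.41 mg/L, and at the critical point k_r D_c = k_1 L, so D_c = (0.326/2.13) × 40.41 = 6.185 mg/L.
Minimum DO = C_s − D_c = 8.44 − 6.185 = 2.255 mg/L.
x_c = v t_c = 0.929 m/s × 0.8026 d × 86400 s/d = 64420 m ≈ 64.4 km.

t_c ≈ 0.803 d; D_c ≈ 6.19 mg/L; min DO ≈ 2.25 mg/L; x_c ≈ 64.4 km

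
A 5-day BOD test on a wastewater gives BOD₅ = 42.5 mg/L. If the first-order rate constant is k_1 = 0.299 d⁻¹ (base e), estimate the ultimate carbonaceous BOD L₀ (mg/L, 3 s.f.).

L₀ ≈ 54.8 mg/L

BOD₅ = L₀(1 − e^(−5k_1)) ⇒ L₀ = BOD₅ / (1 − e^(−5×0.299))
= 42.5 / (1 − 0.2242) = 42.5 / 0.7758 = 54.79 mg/L.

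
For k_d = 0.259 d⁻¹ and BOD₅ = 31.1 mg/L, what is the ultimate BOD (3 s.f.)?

L₀ ≈ 42.8 mg/L

BOD₅ = L₀(1 − e^(−5k_d)) ⇒ L₀ = BOD₅ / (1 − e^(−5×0.259))
= 31.1 / (1 − 0.2739) = 31.1 / 0.7261 = 42.83 mg/L.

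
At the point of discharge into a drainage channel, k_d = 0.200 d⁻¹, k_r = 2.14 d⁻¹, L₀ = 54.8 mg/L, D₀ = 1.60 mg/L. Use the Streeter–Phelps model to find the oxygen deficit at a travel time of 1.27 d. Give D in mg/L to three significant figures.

k_d L₀/(k_r−k_d) = 0.200×54.8/(2.14−0.200) = 10.96/1.940 = 5.649 mg/L.
e^(−k_d t) = e^(−0.200×1.270) = 0.7757; e^(−k_r t) = e^(−2.14×1.270) = 0.06602.
D = 5.649 × (0.7757 − 0.06602) + 1.60 × 0.06602 = 4.009 + 0.1056 = 4.115 mg/L.

D ≈ 4.11 mg/L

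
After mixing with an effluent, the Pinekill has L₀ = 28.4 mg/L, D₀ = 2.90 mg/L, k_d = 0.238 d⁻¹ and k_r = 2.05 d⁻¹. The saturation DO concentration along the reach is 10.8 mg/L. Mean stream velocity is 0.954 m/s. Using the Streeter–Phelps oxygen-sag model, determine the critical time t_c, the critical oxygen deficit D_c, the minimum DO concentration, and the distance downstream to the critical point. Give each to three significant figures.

With k_r/k_d = 8.613 and 1 − D₀(k_r−k_d)/(k_d L₀) = 0.2226,
t_c = ln(8.613 × 0.2226) / (2.05 − 0.238) = ln(1.917) / 1.812 = 0.6508/1.812 = 0.3592 d.
L(t_c) = L₀ e^(−k_d t_c) = 28.4 × 0.9181 = 26.07 mg/L, and at the critical point k_r D_c = k_d L, so D_c = (0.238/2.05) × 26.07 = 3.027 mg/L.
Minimum DO = C_s − D_c = 10.8 − 3.027 = 7.773 mg/L.
x_c = v t_c = 0.954 m/s × 0.3592 d × 86400 s/d = 29600 m ≈ 29.6 km.

t_c ≈ 0.359 d; D_c ≈ 3.03 mg/L; min DO ≈ 7.77 mg/L; x_c ≈ 29.6 km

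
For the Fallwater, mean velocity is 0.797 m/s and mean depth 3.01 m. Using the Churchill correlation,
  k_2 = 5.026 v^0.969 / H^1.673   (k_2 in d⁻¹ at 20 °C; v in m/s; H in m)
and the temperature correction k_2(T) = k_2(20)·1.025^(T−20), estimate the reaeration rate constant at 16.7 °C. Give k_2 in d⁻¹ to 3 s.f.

k_2(20) = 5.026 × 0.797^0.969 / 3.01^1.673 = 5.026 × 0.8026 / 6.319 = 0.6384 d⁻¹.
k_2(16.7) = 0.6384 × 1.025^(16.7−20) = 0.6384 × 0.9217 = 0.5884 d⁻¹.

k_2 ≈ 0.588 d⁻¹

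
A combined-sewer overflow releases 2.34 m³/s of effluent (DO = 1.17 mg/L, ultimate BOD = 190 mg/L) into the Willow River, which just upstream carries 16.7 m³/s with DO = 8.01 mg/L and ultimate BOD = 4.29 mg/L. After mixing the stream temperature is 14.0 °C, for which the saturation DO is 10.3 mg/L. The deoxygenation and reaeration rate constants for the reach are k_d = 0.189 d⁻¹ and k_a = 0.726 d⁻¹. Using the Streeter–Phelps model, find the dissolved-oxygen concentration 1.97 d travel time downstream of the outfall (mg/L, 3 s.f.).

Mixed DO = (16.7×8.01 + 2.34×1.17)/(16.7+2.34) = 136.5/19.04 = 7.169 mg/L.
Mixed L₀ = (16.7×4.29 + 2.34×190)/(19.04) = 516.2/19.04 = 27.11 mg/L.
Initial deficit D₀ = C_s − DO₀ = 10.3 − 7.169 = 3.131 mg/L.
D(1.97) = [0.189×27.11/(0.726−0.189)](e^(−0.189×1.97) − e^(−0.726×1.97)) + 3.131 e^(−0.726×1.97)
= 9.543 × (0.6891 − 0.2393) + 3.131 × 0.2393 = 5.042 mg/L.
DO = 10.3 − 5.042 = 5.258 mg/L.

DO ≈ 5.26 mg/L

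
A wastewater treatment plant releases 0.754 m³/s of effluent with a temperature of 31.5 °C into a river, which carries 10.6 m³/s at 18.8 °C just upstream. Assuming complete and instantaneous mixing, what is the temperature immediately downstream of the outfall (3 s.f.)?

19.6 °C

Flow-weighted mixing: C = (Q_r C_r + Q_w C_w)/(Q_r + Q_w)
= (10.6×18.8 + 0.754×31.5)/(10.6 + 0.754) = 223.0/11.35 = 19.64 °C.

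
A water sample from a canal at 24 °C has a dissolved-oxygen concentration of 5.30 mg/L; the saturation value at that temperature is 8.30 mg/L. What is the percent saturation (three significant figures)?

% saturation = C/C_s × 100 = 5.30/8.30 × 100 = 63.9 %.

63.9 % saturation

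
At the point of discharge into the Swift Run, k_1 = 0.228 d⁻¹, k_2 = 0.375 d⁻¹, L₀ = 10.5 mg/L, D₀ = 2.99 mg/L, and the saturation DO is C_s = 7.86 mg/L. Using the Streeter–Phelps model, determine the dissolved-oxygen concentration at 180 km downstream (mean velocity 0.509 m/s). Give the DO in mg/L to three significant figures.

Travel time t = x/v = 180 km / (0.509 m/s) = 180000 m / 0.509 m/s = 353600 s = 4.093 d.
k_1 L₀/(k_2−k_1) = 0.228×10.5/(0.375−0.228) = 2.394/0.1470 = 16.29 mg/L.
e^(−k_1 t) = e^(−0.228×4.093) = 0.3933; e^(−k_2 t) = e^(−0.375×4.093) = 0.2155.
D = 16.29 × (0.3933 − 0.2155) + 2.99 × 0.2155 = 2.896 + 0.6443 = 3.540 mg/L.
DO = C_s − D = 7.86 − 3.540 = 4.320 mg/L.

DO ≈ 4.32 mg/L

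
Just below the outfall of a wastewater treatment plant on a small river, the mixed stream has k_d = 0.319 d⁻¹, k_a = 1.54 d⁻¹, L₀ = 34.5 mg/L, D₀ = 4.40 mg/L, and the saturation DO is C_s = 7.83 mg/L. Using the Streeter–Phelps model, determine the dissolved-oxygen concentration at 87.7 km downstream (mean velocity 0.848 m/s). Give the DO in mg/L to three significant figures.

DO ≈ 2.41 mg/L

Travel time t = x/v = 87.7 km / (0.848 m/s) = 87700 m / 0.848 m/s = 103400 s = 1.197 d.
k_d L₀/(k_a−k_d) = 0.319×34.5/(1.54−0.319) = 11.01/1.221 = 9.014 mg/L.
e^(−k_d t) = e^(−0.319×1.197) = 0.6826; e^(−k_a t) = e^(−1.54×1.197) = 0.1583.
D = 9.014 × (0.6826 − 0.1583) + 4.40 × 0.1583 = 4.726 + 0.6965 = 5.422 mg/L.
DO = C_s − D = 7.83 − 5.422 = 2.408 mg/L.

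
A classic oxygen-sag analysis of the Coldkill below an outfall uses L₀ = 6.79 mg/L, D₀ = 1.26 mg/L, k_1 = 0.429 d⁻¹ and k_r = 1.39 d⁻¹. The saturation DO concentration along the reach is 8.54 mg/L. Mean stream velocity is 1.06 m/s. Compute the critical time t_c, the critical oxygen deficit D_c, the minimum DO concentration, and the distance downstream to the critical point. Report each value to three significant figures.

t_c ≈ 0.664 d; D_c ≈ 1.58 mg/L; min DO ≈ 6.96 mg/L; x_c ≈ 60.8 km

At the critical point dD/dt = 0, so k_1 L₀ e^(−k_1 t) = k_r D. Substituting D(t) from the Streeter–Phelps equation and solving for t gives
t_c = ln[(k_r/k_1)(1 − D₀(k_r−k_1)/(k_1 L₀))] / (k_r−k_1).
Here k_r−k_1 = 0.9610 d⁻¹ and 1 − D₀(k_r−k_1)/(k_1 L₀) = 1 − 1.26×0.9610/(0.429×6.79) = 0.5843, so
t_c = ln(3.240 × 0.5843) / 0.9610 = 0.6383 / 0.9610 = 0.6642 d.
L(t_c) = L₀ e^(−k_1 t_c) = 6.79 × 0.7521 = 5.107 mg/L, and at the critical point k_r D_c = k_1 L, so D_c = (0.429/1.39) × 5.107 = 1.576 mg/L.
Minimum DO = C_s − D_c = 8.54 − 1.576 = 6.964 mg/L.
x_c = v t_c = 1.06 m/s × 0.6642 d × 86400 s/d = 60830 m ≈ 60.8 km.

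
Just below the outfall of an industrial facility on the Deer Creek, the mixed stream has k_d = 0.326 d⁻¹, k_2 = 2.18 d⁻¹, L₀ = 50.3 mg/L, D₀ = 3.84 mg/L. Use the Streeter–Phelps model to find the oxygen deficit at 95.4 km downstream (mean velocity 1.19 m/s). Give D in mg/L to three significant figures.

Travel time t = x/v = 95.4 km / (1.19 m/s) = 95400 m / 1.19 m/s = 80170 s = 0.9279 d.
k_d L₀/(k_2−k_d) = 0.326×50.3/(2.18−0.326) = 16.40/1.854 = 8.845 mg/L.
e^(−k_d t) = e^(−0.326×0.9279) = 0.7390; e^(−k_2 t) = e^(−2.18×0.9279) = 0.1323.
D = 8.845 × (0.7390 − 0.1323) + 3.84 × 0.1323 = 5.366 + 0.5080 = 5.874 mg/L.

D ≈ 5.87 mg/L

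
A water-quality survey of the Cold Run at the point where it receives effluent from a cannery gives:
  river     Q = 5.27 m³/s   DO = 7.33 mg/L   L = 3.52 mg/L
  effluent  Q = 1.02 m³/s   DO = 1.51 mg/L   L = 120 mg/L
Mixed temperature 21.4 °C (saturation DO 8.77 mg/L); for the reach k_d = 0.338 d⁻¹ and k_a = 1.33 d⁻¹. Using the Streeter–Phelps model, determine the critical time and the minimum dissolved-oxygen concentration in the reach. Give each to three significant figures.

Mixed DO = (5.27×7.33 + 1.02×1.51)/(5.27+1.02) = 40.17/6.290 = 6.386 mg/L.
Mixed L₀ = (5.27×3.52 + 1.02×120)/(6.290) = 141.0/6.290 = 22.41 mg/L.
Initial deficit D₀ = C_s − DO₀ = 8.77 − 6.386 = 2.384 mg/L.
t_c = (1/0.9920) ln[(1.33/0.338)(1 − 2.384×0.9920/(0.338×22.41))] = 1.008 × ln(2.706) = 1.004 d.
D_c = (0.338/1.33) × 22.41 × e^(−0.338×1.004) = 0.2541 × 22.41 × 0.7123 = 4.057 mg/L.
Minimum DO = 8.77 − 4.057 = 4.713 mg/L.

t_c ≈ 1.00 d; minimum DO ≈ 4.71 mg/L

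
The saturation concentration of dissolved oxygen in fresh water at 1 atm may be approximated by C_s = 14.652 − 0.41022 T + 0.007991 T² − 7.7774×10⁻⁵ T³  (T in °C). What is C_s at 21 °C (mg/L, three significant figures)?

C_s = 14.652 − 0.41022×21 + 0.007991×21² − 7.7774×10⁻⁵×21³ = 8.841 mg/L.

C_s ≈ 8.84 mg/L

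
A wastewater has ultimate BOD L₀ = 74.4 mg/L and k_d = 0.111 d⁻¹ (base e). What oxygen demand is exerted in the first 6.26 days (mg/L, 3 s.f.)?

y ≈ 37.3 mg/L

y_t = L₀(1 − e^(−k_d t)) = 74.4 × (1 − e^(−0.111×6.26))
= 74.4 × (1 − 0.4991) = 74.4 × 0.5009 = 37.26 mg/L.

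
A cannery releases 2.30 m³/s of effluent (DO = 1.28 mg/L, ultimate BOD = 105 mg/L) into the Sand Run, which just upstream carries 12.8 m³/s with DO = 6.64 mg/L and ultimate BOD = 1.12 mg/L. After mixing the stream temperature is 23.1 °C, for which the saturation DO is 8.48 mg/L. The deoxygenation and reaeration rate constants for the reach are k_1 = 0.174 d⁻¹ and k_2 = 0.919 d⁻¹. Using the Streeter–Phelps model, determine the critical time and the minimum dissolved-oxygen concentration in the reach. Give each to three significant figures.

Mixed DO = (12.8×6.64 + 2.30×1.28)/(12.8+2.30) = 87.94/15.10 = 5.824 mg/L.
Mixed L₀ = (12.8×1.12 + 2.30×105)/(15.10) = 255.8/15.10 = 16.94 mg/L.
Initial deficit D₀ = C_s − DO₀ = 8.48 − 5.824 = 2.656 mg/L.
t_c = (1/0.7450) ln[(0.919/0.174)(1 − 2.656×0.7450/(0.174×16.94))] = 1.342 × ln(1.736) = 0.7404 d.
D_c = (0.174/0.919) × 16.94 × e^(−0.174×0.7404) = 0.1893 × 16.94 × 0.8791 = 2.820 mg/L.
Minimum DO = 8.48 − 2.820 = 5.660 mg/L.

t_c ≈ 0.740 d; minimum DO ≈ 5.66 mg/L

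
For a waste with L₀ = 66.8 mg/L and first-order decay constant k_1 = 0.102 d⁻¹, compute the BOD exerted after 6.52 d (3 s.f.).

y ≈ 32.4 mg/L

y_t = L₀(1 − e^(−k_1 t)) = 66.8 × (1 − e^(−0.102×6.52))
= 66.8 × (1 − 0.5143) = 66.8 × 0.4857 = 32.45 mg/L.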